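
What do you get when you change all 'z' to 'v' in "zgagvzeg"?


Input string: 'zgagvzeg'
Operation: replace 'z' with 'v'
Positions of 'z': 0, 5
After replacement: vgagvveg


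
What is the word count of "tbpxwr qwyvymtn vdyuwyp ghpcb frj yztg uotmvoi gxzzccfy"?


Input string: 'tbpxwr qwyvymtn vdyuwyp ghpcb frj yztg uotmvoi gxzzccfy'
Operation: split by spaces
Words found: 'tbpxwr', 'qwyvymtn', 'vdyuwyp', 'ghpcb', 'frj', 'yztg', 'uotmvoi', 'gxzzccfy'
Word count: 8


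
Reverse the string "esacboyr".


Input string: 'esacboyr'
Operation: reverse character order
Original order: 'e' -> 's' -> 'a' -> 'c' -> 'b' -> 'o' -> 'y' -> 'r'
Reversed order: 'r' -> 'y' -> 'o' -> 'b' -> 'c' -> 'a' -> 's' -> 'e'
Result: ryobcase


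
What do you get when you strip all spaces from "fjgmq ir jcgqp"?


Input string: 'fjgmq ir jcgqp'
Operation: remove all spaces
Words: 'fjgmq', 'ir', 'jcgqp'
Join without spaces: fjgmqirjcgqp


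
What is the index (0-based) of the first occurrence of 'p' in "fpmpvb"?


Input string: 'fpmpvb'
Target: 'p'
Scanning left to right: s[0]='f', s[1]='p'
First match at index: 1


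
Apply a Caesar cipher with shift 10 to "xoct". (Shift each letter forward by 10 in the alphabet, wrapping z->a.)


Input: 'xoct', shift = 10
Operation: for each letter, (position + 10) mod 26
Mapping: 'x'(23+10=33, 33 mod 26=7)->'h', 'o'(14+10=24)->'y', 'c'(2+10=12)->'m', 't'(19+10=29, 29 mod 26=3)->'d'
Result: hymd


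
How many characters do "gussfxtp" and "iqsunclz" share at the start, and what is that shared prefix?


String 1: 'gussfxtp'
String 2: 'iqsunclz'
Compare position by position:
pos 0: 'g' vs 'i' differ -> stop
Longest common prefix: "" (length 0)


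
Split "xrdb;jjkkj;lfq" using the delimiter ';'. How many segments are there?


Input string: 'xrdb;jjkkj;lfq'
Delimiter: ';'
Split result: 'xrdb', 'jjkkj', 'lfq'
Number of parts: 3


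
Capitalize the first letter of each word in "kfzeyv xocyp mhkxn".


Input string: 'kfzeyv xocyp mhkxn'
Operation: capitalize first letter of each word
Word transformations: 'kfzeyv'->'Kfzeyv', 'xocyp'->'Xocyp', 'mhkxn'->'Mhkxn'
Result: Kfzeyv Xocyp Mhkxn


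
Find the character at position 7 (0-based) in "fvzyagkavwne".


Input string: 'fvzyagkavwne'
Operation: get character at index 7
Index mapping: s[0]='f', s[1]='v', s[2]='z', s[3]='y', s[4]='a', s[5]='g', s[6]='k', s[7]='a'
Result: 'a'


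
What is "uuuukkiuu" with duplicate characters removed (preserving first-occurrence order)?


Input: 'uuuukkiuu'
Operation: keep first occurrence of each character
Scan: s[0]='u' new -> keep; s[1]='u' seen -> skip; s[2]='u' seen -> skip; s[3]='u' seen -> skip; s[4]='k' new -> keep; s[5]='k' seen -> skip; s[6]='i' new -> keep; s[7]='u' seen -> skip; s[8]='u' seen -> skip
Result: uki


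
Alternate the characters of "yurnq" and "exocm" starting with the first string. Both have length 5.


String 1: 'yurnq'
String 2: 'exocm'
Operation: alternate characters
Pairs: 'y'+'e', 'u'+'x', 'r'+'o', 'n'+'c', 'q'+'m'
Result: yeuxroncqm


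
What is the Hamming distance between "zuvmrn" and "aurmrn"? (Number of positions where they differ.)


String 1: 'zuvmrn'
String 2: 'aurmrn'
Compare each position: pos 0: 'z'!='a', pos 1: 'u'=='u', pos 2: 'v'!='r', pos 3: 'm'=='m', pos 4: 'r'=='r', pos 5: 'n'=='n'
Differing positions: 2
Hamming distance: 2


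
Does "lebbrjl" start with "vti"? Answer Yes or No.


Input string: 'lebbrjl'
Prefix to check: 'vti'
First 3 characters of input: 'leb'
Match: False
Result: No


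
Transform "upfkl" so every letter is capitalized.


Input string: 'upfkl'
Operation: convert each letter to uppercase
Mapping: 'u'->'U', 'p'->'P', 'f'->'F', 'k'->'K', 'l'->'L'
Result: UPFKL


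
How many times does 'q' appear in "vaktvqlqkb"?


Input string: 'vaktvqlqkb'
Target character: 'q'
Scan each position: s[5]='q', s[7]='q'
Matches found at indices: 5, 7
Total: 2


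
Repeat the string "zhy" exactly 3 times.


Input string: 'zhy'
Operation: repeat 3 times
Concatenation: 'zhy' + 'zhy' + 'zhy'
Result: zhyzhyzhy


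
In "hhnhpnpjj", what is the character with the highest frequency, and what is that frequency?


Input: 'hhnhpnpjj'
Operation: tally each character
Counts: 'h':3, 'j':2, 'n':2, 'p':2
Maximum: 'h' appears 3 times


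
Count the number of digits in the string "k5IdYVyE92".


Input string: 'k5IdYVyE92'
Operation: count digit characters (0-9)
Scan: 'k', '5'(digit), 'I', 'd', 'Y', 'V', 'y', 'E', '9'(digit), '2'(digit)
Digits found: 3
Result: 3


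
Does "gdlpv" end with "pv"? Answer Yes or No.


Input string: 'gdlpv'
Suffix to check: 'pv'
Last 2 characters of input: 'pv'
Match: True
Result: Yes


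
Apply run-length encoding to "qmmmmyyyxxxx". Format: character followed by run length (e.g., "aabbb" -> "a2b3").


Input: 'qmmmmyyyxxxx'
Operation: identify consecutive runs
Runs: 'q' -> q1, 'mmmm' -> m4, 'yyy' -> y3, 'xxxx' -> x4
Encoded: q1m4y3x4


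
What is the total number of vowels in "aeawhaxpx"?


Input string: 'aeawhaxpx'
Operation: count vowels (a, e, i, o, u)
Scan: s[0]='a' (vowel), s[1]='e' (vowel), s[2]='a' (vowel), s[3]='w', s[4]='h', s[5]='a' (vowel), s[6]='x', s[7]='p', s[8]='x'
Vowels found: 4
Result: 4


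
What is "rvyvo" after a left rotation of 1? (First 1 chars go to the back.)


Input: 'rvyvo', shift = 1
Operation: split at index 1 and swap parts
Front part s[0:1] = 'r'
Back part s[1:] = 'vyvo'
Rotated = back + front = 'vyvo' + 'r'
Result: vyvor


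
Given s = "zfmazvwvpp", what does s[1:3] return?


Input string: 'zfmazvwvpp'
Operation: slice [1:3]
Extract characters: s[1]='f', s[2]='m'
Result: fm


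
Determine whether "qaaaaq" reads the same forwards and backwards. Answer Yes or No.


Input string: 'qaaaaq'
Reversed: 'qaaaaq'
Compare pairs: s[0]='q' vs s[5]='q' (match), s[1]='a' vs s[4]='a' (match), s[2]='a' vs s[3]='a' (match)
Palindrome: Yes


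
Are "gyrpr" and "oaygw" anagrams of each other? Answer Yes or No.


String 1: 'gyrpr' -> sorted: 'gprry'
String 2: 'oaygw' -> sorted: 'agowy'
Compare sorted forms: 'gprry' != 'agowy'
Anagram: No


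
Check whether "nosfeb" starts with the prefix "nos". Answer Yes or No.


Input string: 'nosfeb'
Prefix to check: 'nos'
First 3 characters of input: 'nos'
Match: True
Result: Yes


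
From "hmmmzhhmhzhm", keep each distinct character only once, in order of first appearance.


Input: 'hmmmzhhmhzhm'
Operation: keep first occurrence of each character
Scan: s[0]='h' new -> keep; s[1]='m' new -> keep; s[2]='m' seen -> skip; s[3]='m' seen -> skip; s[4]='z' new -> keep; s[5]='h' seen -> skip; s[6]='h' seen -> skip; s[7]='m' seen -> skip; s[8]='h' seen -> skip; s[9]='z' seen -> skip; s[10]='h' seen -> skip; s[11]='m' seen -> skip
Result: hmz


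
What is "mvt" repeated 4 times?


Input string: 'mvt'
Operation: repeat 4 times
Concatenation: 'mvt' + 'mvt' + 'mvt' + 'mvt'
Result: mvtmvtmvtmvt


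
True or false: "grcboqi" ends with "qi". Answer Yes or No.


Input string: 'grcboqi'
Suffix to check: 'qi'
Last 2 characters of input: 'qi'
Match: True
Result: Yes


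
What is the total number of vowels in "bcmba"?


Input string: 'bcmba'
Operation: count vowels (a, e, i, o, u)
Scan: s[0]='b', s[1]='c', s[2]='m', s[3]='b', s[4]='a' (vowel)
Vowels found: 1
Result: 1


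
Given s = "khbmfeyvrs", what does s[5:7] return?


Input string: 'khbmfeyvrs'
Operation: slice [5:7]
Extract characters: s[5]='e', s[6]='y'
Result: ey


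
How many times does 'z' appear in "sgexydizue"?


Input string: 'sgexydizue'
Target character: 'z'
Scan each position: s[7]='z'
Matches found at indices: 7
Total: 1


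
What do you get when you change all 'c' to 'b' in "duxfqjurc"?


Input string: 'duxfqjurc'
Operation: replace 'c' with 'b'
Positions of 'c': 8
After replacement: duxfqjurb


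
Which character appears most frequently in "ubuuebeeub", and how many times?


Input: 'ubuuebeeub'
Operation: tally each character
Counts: 'b':3, 'e':3, 'u':4
Maximum: 'u' appears 4 times


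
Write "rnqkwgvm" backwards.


Input string: 'rnqkwgvm'
Operation: reverse character order
Original order: 'r' -> 'n' -> 'q' -> 'k' -> 'w' -> 'g' -> 'v' -> 'm'
Reversed order: 'm' -> 'v' -> 'g' -> 'w' -> 'k' -> 'q' -> 'n' -> 'r'
Result: mvgwkqnr


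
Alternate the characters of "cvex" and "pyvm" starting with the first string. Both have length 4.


String 1: 'cvex'
String 2: 'pyvm'
Operation: alternate characters
Pairs: 'c'+'p', 'v'+'y', 'e'+'v', 'x'+'m'
Result: cpvyevxm


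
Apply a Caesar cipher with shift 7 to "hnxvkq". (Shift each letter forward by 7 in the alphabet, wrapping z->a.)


Input: 'hnxvkq', shift = 7
Operation: for each letter, (position + 7) mod 26
Mapping: 'h'(7+7=14)->'o', 'n'(13+7=20)->'u', 'x'(23+7=30, 30 mod 26=4)->'e', 'v'(21+7=28, 28 mod 26=2)->'c', 'k'(10+7=17)->'r', 'q'(16+7=23)->'x'
Result: ouecrx


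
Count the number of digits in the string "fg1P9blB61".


Input string: 'fg1P9blB61'
Operation: count digit characters (0-9)
Scan: 'f', 'g', '1'(digit), 'P', '9'(digit), 'b', 'l', 'B', '6'(digit), '1'(digit)
Digits found: 4
Result: 4


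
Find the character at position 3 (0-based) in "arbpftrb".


Input string: 'arbpftrb'
Operation: get character at index 3
Index mapping: s[0]='a', s[1]='r', s[2]='b', s[3]='p'
Result: 'p'


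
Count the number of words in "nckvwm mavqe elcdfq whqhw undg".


Input string: 'nckvwm mavqe elcdfq whqhw undg'
Operation: split by spaces
Words found: 'nckvwm', 'mavqe', 'elcdfq', 'whqhw', 'undg'
Word count: 5


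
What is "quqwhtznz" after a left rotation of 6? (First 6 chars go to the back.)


Input: 'quqwhtznz', shift = 6
Operation: split at index 6 and swap parts
Front part s[0:6] = 'quqwht'
Back part s[6:] = 'znz'
Rotated = back + front = 'znz' + 'quqwht'
Result: znzquqwht


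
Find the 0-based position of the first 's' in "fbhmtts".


Input string: 'fbhmtts'
Target: 's'
Scanning left to right: s[0]='f', s[1]='b', s[2]='h', s[3]='m', s[4]='t', s[5]='t', s[6]='s'
First match at index: 6


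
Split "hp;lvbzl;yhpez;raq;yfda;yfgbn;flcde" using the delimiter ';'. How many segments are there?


Input string: 'hp;lvbzl;yhpez;raq;yfda;yfgbn;flcde'
Delimiter: ';'
Split result: 'hp', 'lvbzl', 'yhpez', 'raq', 'yfda', 'yfgbn', 'flcde'
Number of parts: 7


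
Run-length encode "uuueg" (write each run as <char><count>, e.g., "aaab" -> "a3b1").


Input: 'uuueg'
Operation: identify consecutive runs
Runs: 'uuu' -> u3, 'e' -> e1, 'g' -> g1
Encoded: u3e1g1


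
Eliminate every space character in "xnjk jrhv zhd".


Input string: 'xnjk jrhv zhd'
Operation: remove all spaces
Words: 'xnjk', 'jrhv', 'zhd'
Join without spaces: xnjkjrhvzhd


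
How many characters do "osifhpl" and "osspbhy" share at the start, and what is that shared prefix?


String 1: 'osifhpl'
String 2: 'osspbhy'
Compare position by position:
pos 0: 'o' vs 'o' match
pos 1: 's' vs 's' match
pos 2: 'i' vs 's' differ -> stop
Longest common prefix: "os" (length 2)


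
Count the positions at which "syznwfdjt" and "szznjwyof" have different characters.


String 1: 'syznwfdjt'
String 2: 'szznjwyof'
Compare each position: pos 0: 's'=='s', pos 1: 'y'!='z', pos 2: 'z'=='z', pos 3: 'n'=='n', pos 4: 'w'!='j', pos 5: 'f'!='w', pos 6: 'd'!='y', pos 7: 'j'!='o', pos 8: 't'!='f'
Differing positions: 6
Hamming distance: 6


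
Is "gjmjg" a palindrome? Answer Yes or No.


Input string: 'gjmjg'
Reversed: 'gjmjg'
Compare pairs: s[0]='g' vs s[4]='g' (match), s[1]='j' vs s[3]='j' (match)
Palindrome: Yes


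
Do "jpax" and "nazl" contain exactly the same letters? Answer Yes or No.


String 1: 'jpax' -> sorted: 'ajpx'
String 2: 'nazl' -> sorted: 'alnz'
Compare sorted forms: 'ajpx' != 'alnz'
Anagram: No


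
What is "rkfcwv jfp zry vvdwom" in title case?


Input string: 'rkfcwv jfp zry vvdwom'
Operation: capitalize first letter of each word
Word transformations: 'rkfcwv'->'Rkfcwv', 'jfp'->'Jfp', 'zry'->'Zry', 'vvdwom'->'Vvdwom'
Result: Rkfcwv Jfp Zry Vvdwom


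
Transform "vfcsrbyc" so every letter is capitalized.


Input string: 'vfcsrbyc'
Operation: convert each letter to uppercase
Mapping: 'v'->'V', 'f'->'F', 'c'->'C', 's'->'S', 'r'->'R', 'b'->'B', 'y'->'Y', 'c'->'C'
Result: VFCSRBYC


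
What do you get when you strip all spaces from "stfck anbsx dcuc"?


Input string: 'stfck anbsx dcuc'
Operation: remove all spaces
Words: 'stfck', 'anbsx', 'dcuc'
Join without spaces: stfckanbsxdcuc


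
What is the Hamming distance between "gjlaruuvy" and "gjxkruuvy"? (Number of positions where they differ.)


String 1: 'gjlaruuvy'
String 2: 'gjxkruuvy'
Compare each position: pos 0: 'g'=='g', pos 1: 'j'=='j', pos 2: 'l'!='x', pos 3: 'a'!='k', pos 4: 'r'=='r', pos 5: 'u'=='u', pos 6: 'u'=='u', pos 7: 'v'=='v', pos 8: 'y'=='y'
Differing positions: 2
Hamming distance: 2


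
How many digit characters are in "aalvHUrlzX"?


Input string: 'aalvHUrlzX'
Operation: count digit characters (0-9)
Scan: 'a', 'a', 'l', 'v', 'H', 'U', 'r', 'l', 'z', 'X'
Digits found: 0
Result: 0


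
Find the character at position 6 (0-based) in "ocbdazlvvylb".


Input string: 'ocbdazlvvylb'
Operation: get character at index 6
Index mapping: s[0]='o', s[1]='c', s[2]='b', s[3]='d', s[4]='a', s[5]='z', s[6]='l'
Result: 'l'


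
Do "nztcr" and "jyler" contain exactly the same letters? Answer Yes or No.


String 1: 'nztcr' -> sorted: 'cnrtz'
String 2: 'jyler' -> sorted: 'ejlry'
Compare sorted forms: 'cnrtz' != 'ejlry'
Anagram: No


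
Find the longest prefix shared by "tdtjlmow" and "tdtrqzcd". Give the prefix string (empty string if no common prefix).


String 1: 'tdtjlmow'
String 2: 'tdtrqzcd'
Compare position by position:
pos 0: 't' vs 't' match
pos 1: 'd' vs 'd' match
pos 2: 't' vs 't' match
pos 3: 'j' vs 'r' differ -> stop
Longest common prefix: "tdt" (length 3)


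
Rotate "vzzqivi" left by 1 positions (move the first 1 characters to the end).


Input: 'vzzqivi', shift = 1
Operation: split at index 1 and swap parts
Front part s[0:1] = 'v'
Back part s[1:] = 'zzqivi'
Rotated = back + front = 'zzqivi' + 'v'
Result: zzqiviv


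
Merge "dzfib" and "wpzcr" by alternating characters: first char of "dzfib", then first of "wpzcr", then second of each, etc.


String 1: 'dzfib'
String 2: 'wpzcr'
Operation: alternate characters
Pairs: 'd'+'w', 'z'+'p', 'f'+'z', 'i'+'c', 'b'+'r'
Result: dwzpfzicbr


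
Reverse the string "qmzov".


Input string: 'qmzov'
Operation: reverse character order
Original order: 'q' -> 'm' -> 'z' -> 'o' -> 'v'
Reversed order: 'v' -> 'o' -> 'z' -> 'm' -> 'q'
Result: vozmq


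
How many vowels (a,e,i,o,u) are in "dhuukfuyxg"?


Input string: 'dhuukfuyxg'
Operation: count vowels (a, e, i, o, u)
Scan: s[0]='d', s[1]='h', s[2]='u' (vowel), s[3]='u' (vowel), s[4]='k', s[5]='f', s[6]='u' (vowel), s[7]='y', s[8]='x', s[9]='g'
Vowels found: 3
Result: 3


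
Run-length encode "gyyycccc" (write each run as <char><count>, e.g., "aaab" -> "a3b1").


Input: 'gyyycccc'
Operation: identify consecutive runs
Runs: 'g' -> g1, 'yyy' -> y3, 'cccc' -> c4
Encoded: g1y3c4


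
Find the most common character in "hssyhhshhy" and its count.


Input: 'hssyhhshhy'
Operation: tally each character
Counts: 'h':5, 's':3, 'y':2
Maximum: 'h' appears 5 times


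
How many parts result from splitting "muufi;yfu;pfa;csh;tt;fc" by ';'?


Input string: 'muufi;yfu;pfa;csh;tt;fc'
Delimiter: ';'
Split result: 'muufi', 'yfu', 'pfa', 'csh', 'tt', 'fc'
Number of parts: 6


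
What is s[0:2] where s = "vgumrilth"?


Input string: 'vgumrilth'
Operation: slice [0:2]
Extract characters: s[0]='v', s[1]='g'
Result: vg


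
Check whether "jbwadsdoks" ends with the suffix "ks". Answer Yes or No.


Input string: 'jbwadsdoks'
Suffix to check: 'ks'
Last 2 characters of input: 'ks'
Match: True
Result: Yes


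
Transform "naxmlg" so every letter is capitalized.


Input string: 'naxmlg'
Operation: convert each letter to uppercase
Mapping: 'n'->'N', 'a'->'A', 'x'->'X', 'm'->'M', 'l'->'L', 'g'->'G'
Result: NAXMLG


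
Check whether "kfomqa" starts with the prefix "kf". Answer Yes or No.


Input string: 'kfomqa'
Prefix to check: 'kf'
First 2 characters of input: 'kf'
Match: True
Result: Yes


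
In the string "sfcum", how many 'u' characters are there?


Input string: 'sfcum'
Target character: 'u'
Scan each position: s[3]='u'
Matches found at indices: 3
Total: 1


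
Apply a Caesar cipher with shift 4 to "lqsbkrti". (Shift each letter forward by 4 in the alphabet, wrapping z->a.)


Input: 'lqsbkrti', shift = 4
Operation: for each letter, (position + 4) mod 26
Mapping: 'l'(11+4=15)->'p', 'q'(16+4=20)->'u', 's'(18+4=22)->'w', 'b'(1+4=5)->'f', 'k'(10+4=14)->'o', 'r'(17+4=21)->'v', 't'(19+4=23)->'x', 'i'(8+4=12)->'m'
Result: puwfovxm


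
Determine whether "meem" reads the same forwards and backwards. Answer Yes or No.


Input string: 'meem'
Reversed: 'meem'
Compare pairs: s[0]='m' vs s[3]='m' (match), s[1]='e' vs s[2]='e' (match)
Palindrome: Yes


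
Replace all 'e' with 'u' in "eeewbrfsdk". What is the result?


Input string: 'eeewbrfsdk'
Operation: replace 'e' with 'u'
Positions of 'e': 0, 1, 2
After replacement: uuuwbrfsdk


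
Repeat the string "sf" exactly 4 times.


Input string: 'sf'
Operation: repeat 4 times
Concatenation: 'sf' + 'sf' + 'sf' + 'sf'
Result: sfsfsfsf


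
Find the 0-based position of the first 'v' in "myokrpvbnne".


Input string: 'myokrpvbnne'
Target: 'v'
Scanning left to right: s[0]='m', s[1]='y', s[2]='o', s[3]='k', s[4]='r', s[5]='p', s[6]='v'
First match at index: 6


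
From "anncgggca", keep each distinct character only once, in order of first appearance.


Input: 'anncgggca'
Operation: keep first occurrence of each character
Scan: s[0]='a' new -> keep; s[1]='n' new -> keep; s[2]='n' seen -> skip; s[3]='c' new -> keep; s[4]='g' new -> keep; s[5]='g' seen -> skip; s[6]='g' seen -> skip; s[7]='c' seen -> skip; s[8]='a' seen -> skip
Result: ancg


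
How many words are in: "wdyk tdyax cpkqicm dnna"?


Input string: 'wdyk tdyax cpkqicm dnna'
Operation: split by spaces
Words found: 'wdyk', 'tdyax', 'cpkqicm', 'dnna'
Word count: 4


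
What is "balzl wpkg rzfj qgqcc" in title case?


Input string: 'balzl wpkg rzfj qgqcc'
Operation: capitalize first letter of each word
Word transformations: 'balzl'->'Balzl', 'wpkg'->'Wpkg', 'rzfj'->'Rzfj', 'qgqcc'->'Qgqcc'
Result: Balzl Wpkg Rzfj Qgqcc


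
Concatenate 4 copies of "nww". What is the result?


Input string: 'nww'
Operation: repeat 4 times
Concatenation: 'nww' + 'nww' + 'nww' + 'nww'
Result: nwwnwwnwwnww


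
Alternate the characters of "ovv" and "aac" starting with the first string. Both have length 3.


String 1: 'ovv'
String 2: 'aac'
Operation: alternate characters
Pairs: 'o'+'a', 'v'+'a', 'v'+'c'
Result: oavavc


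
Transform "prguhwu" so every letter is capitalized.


Input string: 'prguhwu'
Operation: convert each letter to uppercase
Mapping: 'p'->'P', 'r'->'R', 'g'->'G', 'u'->'U', 'h'->'H', 'w'->'W', 'u'->'U'
Result: PRGUHWU


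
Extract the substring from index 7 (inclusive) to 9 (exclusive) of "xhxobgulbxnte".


Input string: 'xhxobgulbxnte'
Operation: slice [7:9]
Extract characters: s[7]='l', s[8]='b'
Result: lb


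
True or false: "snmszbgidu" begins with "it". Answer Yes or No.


Input string: 'snmszbgidu'
Prefix to check: 'it'
First 2 characters of input: 'sn'
Match: False
Result: No


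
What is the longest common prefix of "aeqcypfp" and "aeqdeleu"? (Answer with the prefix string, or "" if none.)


String 1: 'aeqcypfp'
String 2: 'aeqdeleu'
Compare position by position:
pos 0: 'a' vs 'a' match
pos 1: 'e' vs 'e' match
pos 2: 'q' vs 'q' match
pos 3: 'c' vs 'd' differ -> stop
Longest common prefix: "aeq" (length 3)


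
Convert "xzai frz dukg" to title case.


Input string: 'xzai frz dukg'
Operation: capitalize first letter of each word
Word transformations: 'xzai'->'Xzai', 'frz'->'Frz', 'dukg'->'Dukg'
Result: Xzai Frz Dukg


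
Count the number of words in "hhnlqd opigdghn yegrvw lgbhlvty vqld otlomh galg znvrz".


Input string: 'hhnlqd opigdghn yegrvw lgbhlvty vqld otlomh galg znvrz'
Operation: split by spaces
Words found: 'hhnlqd', 'opigdghn', 'yegrvw', 'lgbhlvty', 'vqld', 'otlomh', 'galg', 'znvrz'
Word count: 8


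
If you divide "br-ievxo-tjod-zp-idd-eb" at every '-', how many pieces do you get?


Input string: 'br-ievxo-tjod-zp-idd-eb'
Delimiter: '-'
Split result: 'br', 'ievxo', 'tjod', 'zp', 'idd', 'eb'
Number of parts: 6


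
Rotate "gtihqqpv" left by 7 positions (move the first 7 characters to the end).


Input: 'gtihqqpv', shift = 7
Operation: split at index 7 and swap parts
Front part s[0:7] = 'gtihqqp'
Back part s[7:] = 'v'
Rotated = back + front = 'v' + 'gtihqqp'
Result: vgtihqqp


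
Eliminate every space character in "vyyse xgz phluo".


Input string: 'vyyse xgz phluo'
Operation: remove all spaces
Words: 'vyyse', 'xgz', 'phluo'
Join without spaces: vyysexgzphluo


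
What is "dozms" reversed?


Input string: 'dozms'
Operation: reverse character order
Original order: 'd' -> 'o' -> 'z' -> 'm' -> 's'
Reversed order: 's' -> 'm' -> 'z' -> 'o' -> 'd'
Result: smzod


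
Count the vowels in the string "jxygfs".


Input string: 'jxygfs'
Operation: count vowels (a, e, i, o, u)
Scan: s[0]='j', s[1]='x', s[2]='y', s[3]='g', s[4]='f', s[5]='s'
Vowels found: 0
Result: 0


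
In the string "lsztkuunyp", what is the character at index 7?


Input string: 'lsztkuunyp'
Operation: get character at index 7
Index mapping: s[0]='l', s[1]='s', s[2]='z', s[3]='t', s[4]='k', s[5]='u', s[6]='u', s[7]='n'
Result: 'n'


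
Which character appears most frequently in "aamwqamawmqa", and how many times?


Input: 'aamwqamawmqa'
Operation: tally each character
Counts: 'a':5, 'm':3, 'q':2, 'w':2
Maximum: 'a' appears 5 times


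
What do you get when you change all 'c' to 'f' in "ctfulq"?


Input string: 'ctfulq'
Operation: replace 'c' with 'f'
Positions of 'c': 0
After replacement: ftfulq


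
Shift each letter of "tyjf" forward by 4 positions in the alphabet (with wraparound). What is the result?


Input: 'tyjf', shift = 4
Operation: for each letter, (position + 4) mod 26
Mapping: 't'(19+4=23)->'x', 'y'(24+4=28, 28 mod 26=2)->'c', 'j'(9+4=13)->'n', 'f'(5+4=9)->'j'
Result: xcnj


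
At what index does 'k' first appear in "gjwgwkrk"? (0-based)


Input string: 'gjwgwkrk'
Target: 'k'
Scanning left to right: s[0]='g', s[1]='j', s[2]='w', s[3]='g', s[4]='w', s[5]='k'
First match at index: 5


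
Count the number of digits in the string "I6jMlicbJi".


Input string: 'I6jMlicbJi'
Operation: count digit characters (0-9)
Scan: 'I', '6'(digit), 'j', 'M', 'l', 'i', 'c', 'b', 'J', 'i'
Digits found: 1
Result: 1


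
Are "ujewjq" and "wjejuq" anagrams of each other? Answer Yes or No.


String 1: 'ujewjq' -> sorted: 'ejjquw'
String 2: 'wjejuq' -> sorted: 'ejjquw'
Compare sorted forms: 'ejjquw' == 'ejjquw'
Anagram: Yes


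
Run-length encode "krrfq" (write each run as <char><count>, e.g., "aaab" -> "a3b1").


Input: 'krrfq'
Operation: identify consecutive runs
Runs: 'k' -> k1, 'rr' -> r2, 'f' -> f1, 'q' -> q1
Encoded: k1r2f1q1


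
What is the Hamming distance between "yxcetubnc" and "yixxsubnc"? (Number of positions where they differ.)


String 1: 'yxcetubnc'
String 2: 'yixxsubnc'
Compare each position: pos 0: 'y'=='y', pos 1: 'x'!='i', pos 2: 'c'!='x', pos 3: 'e'!='x', pos 4: 't'!='s', pos 5: 'u'=='u', pos 6: 'b'=='b', pos 7: 'n'=='n', pos 8: 'c'=='c'
Differing positions: 4
Hamming distance: 4


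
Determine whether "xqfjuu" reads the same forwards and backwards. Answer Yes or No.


Input string: 'xqfjuu'
Reversed: 'uujfqx'
Compare pairs: s[0]='x' vs s[5]='u' (mismatch), s[1]='q' vs s[4]='u' (mismatch), s[2]='f' vs s[3]='j' (mismatch)
Palindrome: No


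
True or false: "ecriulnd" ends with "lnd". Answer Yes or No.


Input string: 'ecriulnd'
Suffix to check: 'lnd'
Last 3 characters of input: 'lnd'
Match: True
Result: Yes


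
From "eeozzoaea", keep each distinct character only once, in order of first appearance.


Input: 'eeozzoaea'
Operation: keep first occurrence of each character
Scan: s[0]='e' new -> keep; s[1]='e' seen -> skip; s[2]='o' new -> keep; s[3]='z' new -> keep; s[4]='z' seen -> skip; s[5]='o' seen -> skip; s[6]='a' new -> keep; s[7]='e' seen -> skip; s[8]='a' seen -> skip
Result: eoza


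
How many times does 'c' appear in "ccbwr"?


Input string: 'ccbwr'
Target character: 'c'
Scan each position: s[0]='c', s[1]='c'
Matches found at indices: 0, 1
Total: 2


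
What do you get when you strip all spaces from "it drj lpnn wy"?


Input string: 'it drj lpnn wy'
Operation: remove all spaces
Words: 'it', 'drj', 'lpnn', 'wy'
Join without spaces: itdrjlpnnwy


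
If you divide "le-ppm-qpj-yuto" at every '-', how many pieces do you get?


Input string: 'le-ppm-qpj-yuto'
Delimiter: '-'
Split result: 'le', 'ppm', 'qpj', 'yuto'
Number of parts: 4


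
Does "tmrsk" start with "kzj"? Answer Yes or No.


Input string: 'tmrsk'
Prefix to check: 'kzj'
First 3 characters of input: 'tmr'
Match: False
Result: No


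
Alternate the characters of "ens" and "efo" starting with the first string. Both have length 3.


String 1: 'ens'
String 2: 'efo'
Operation: alternate characters
Pairs: 'e'+'e', 'n'+'f', 's'+'o'
Result: eenfso


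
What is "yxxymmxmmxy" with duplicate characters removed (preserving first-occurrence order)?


Input: 'yxxymmxmmxy'
Operation: keep first occurrence of each character
Scan: s[0]='y' new -> keep; s[1]='x' new -> keep; s[2]='x' seen -> skip; s[3]='y' seen -> skip; s[4]='m' new -> keep; s[5]='m' seen -> skip; s[6]='x' seen -> skip; s[7]='m' seen -> skip; s[8]='m' seen -> skip; s[9]='x' seen -> skip; s[10]='y' seen -> skip
Result: yxm


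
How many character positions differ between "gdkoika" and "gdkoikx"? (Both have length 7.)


String 1: 'gdkoika'
String 2: 'gdkoikx'
Compare each position: pos 0: 'g'=='g', pos 1: 'd'=='d', pos 2: 'k'=='k', pos 3: 'o'=='o', pos 4: 'i'=='i', pos 5: 'k'=='k', pos 6: 'a'!='x'
Differing positions: 1
Hamming distance: 1


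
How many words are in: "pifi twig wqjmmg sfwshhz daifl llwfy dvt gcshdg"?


Input string: 'pifi twig wqjmmg sfwshhz daifl llwfy dvt gcshdg'
Operation: split by spaces
Words found: 'pifi', 'twig', 'wqjmmg', 'sfwshhz', 'daifl', 'llwfy', 'dvt', 'gcshdg'
Word count: 8


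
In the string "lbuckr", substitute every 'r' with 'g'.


Input string: 'lbuckr'
Operation: replace 'r' with 'g'
Positions of 'r': 5
After replacement: lbuckg


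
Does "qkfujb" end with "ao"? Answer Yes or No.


Input string: 'qkfujb'
Suffix to check: 'ao'
Last 2 characters of input: 'jb'
Match: False
Result: No


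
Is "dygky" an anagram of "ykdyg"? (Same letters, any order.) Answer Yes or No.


String 1: 'ykdyg' -> sorted: 'dgkyy'
String 2: 'dygky' -> sorted: 'dgkyy'
Compare sorted forms: 'dgkyy' == 'dgkyy'
Anagram: Yes


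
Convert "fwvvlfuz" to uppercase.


Input string: 'fwvvlfuz'
Operation: convert each letter to uppercase
Mapping: 'f'->'F', 'w'->'W', 'v'->'V', 'v'->'V', 'l'->'L', 'f'->'F', 'u'->'U', 'z'->'Z'
Result: FWVVLFUZ


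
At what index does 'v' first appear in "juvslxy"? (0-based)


Input string: 'juvslxy'
Target: 'v'
Scanning left to right: s[0]='j', s[1]='u', s[2]='v'
First match at index: 2


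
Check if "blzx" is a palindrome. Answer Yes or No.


Input string: 'blzx'
Reversed: 'xzlb'
Compare pairs: s[0]='b' vs s[3]='x' (mismatch), s[1]='l' vs s[2]='z' (mismatch)
Palindrome: No


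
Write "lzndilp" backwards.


Input string: 'lzndilp'
Operation: reverse character order
Original order: 'l' -> 'z' -> 'n' -> 'd' -> 'i' -> 'l' -> 'p'
Reversed order: 'p' -> 'l' -> 'i' -> 'd' -> 'n' -> 'z' -> 'l'
Result: plidnzl


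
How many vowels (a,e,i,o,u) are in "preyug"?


Input string: 'preyug'
Operation: count vowels (a, e, i, o, u)
Scan: s[0]='p', s[1]='r', s[2]='e' (vowel), s[3]='y', s[4]='u' (vowel), s[5]='g'
Vowels found: 2
Result: 2


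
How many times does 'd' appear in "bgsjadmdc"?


Input string: 'bgsjadmdc'
Target character: 'd'
Scan each position: s[5]='d', s[7]='d'
Matches found at indices: 5, 7
Total: 2


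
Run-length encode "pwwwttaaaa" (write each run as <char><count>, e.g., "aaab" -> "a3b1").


Input: 'pwwwttaaaa'
Operation: identify consecutive runs
Runs: 'p' -> p1, 'www' -> w3, 'tt' -> t2, 'aaaa' -> a4
Encoded: p1w3t2a4


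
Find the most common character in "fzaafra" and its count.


Input: 'fzaafra'
Operation: tally each character
Counts: 'a':3, 'f':2, 'r':1, 'z':1
Maximum: 'a' appears 3 times


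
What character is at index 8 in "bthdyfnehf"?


Input string: 'bthdyfnehf'
Operation: get character at index 8
Index mapping: s[0]='b', s[1]='t', s[2]='h', s[3]='d', s[4]='y', s[5]='f', s[6]='n', s[7]='e', s[8]='h'
Result: 'h'


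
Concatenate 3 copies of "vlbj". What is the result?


Input string: 'vlbj'
Operation: repeat 3 times
Concatenation: 'vlbj' + 'vlbj' + 'vlbj'
Result: vlbjvlbjvlbj


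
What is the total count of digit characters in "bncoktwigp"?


Input string: 'bncoktwigp'
Operation: count digit characters (0-9)
Scan: 'b', 'n', 'c', 'o', 'k', 't', 'w', 'i', 'g', 'p'
Digits found: 0
Result: 0


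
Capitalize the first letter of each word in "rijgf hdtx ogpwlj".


Input string: 'rijgf hdtx ogpwlj'
Operation: capitalize first letter of each word
Word transformations: 'rijgf'->'Rijgf', 'hdtx'->'Hdtx', 'ogpwlj'->'Ogpwlj'
Result: Rijgf Hdtx Ogpwlj


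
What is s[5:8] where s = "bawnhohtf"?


Input string: 'bawnhohtf'
Operation: slice [5:8]
Extract characters: s[5]='o', s[6]='h', s[7]='t'
Result: oht


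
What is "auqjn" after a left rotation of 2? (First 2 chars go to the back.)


Input: 'auqjn', shift = 2
Operation: split at index 2 and swap parts
Front part s[0:2] = 'au'
Back part s[2:] = 'qjn'
Rotated = back + front = 'qjn' + 'au'
Result: qjnau


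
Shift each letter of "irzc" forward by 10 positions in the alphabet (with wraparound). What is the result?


Input: 'irzc', shift = 10
Operation: for each letter, (position + 10) mod 26
Mapping: 'i'(8+10=18)->'s', 'r'(17+10=27, 27 mod 26=1)->'b', 'z'(25+10=35, 35 mod 26=9)->'j', 'c'(2+10=12)->'m'
Result: sbjm


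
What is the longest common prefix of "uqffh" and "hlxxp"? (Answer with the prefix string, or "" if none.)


String 1: 'uqffh'
String 2: 'hlxxp'
Compare position by position:
pos 0: 'u' vs 'h' differ -> stop
Longest common prefix: "" (length 0)


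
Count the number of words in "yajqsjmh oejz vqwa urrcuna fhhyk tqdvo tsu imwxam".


Input string: 'yajqsjmh oejz vqwa urrcuna fhhyk tqdvo tsu imwxam'
Operation: split by spaces
Words found: 'yajqsjmh', 'oejz', 'vqwa', 'urrcuna', 'fhhyk', 'tqdvo', 'tsu', 'imwxam'
Word count: 8


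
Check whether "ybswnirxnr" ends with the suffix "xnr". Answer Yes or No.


Input string: 'ybswnirxnr'
Suffix to check: 'xnr'
Last 3 characters of input: 'xnr'
Match: True
Result: Yes


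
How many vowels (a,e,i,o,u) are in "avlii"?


Input string: 'avlii'
Operation: count vowels (a, e, i, o, u)
Scan: s[0]='a' (vowel), s[1]='v', s[2]='l', s[3]='i' (vowel), s[4]='i' (vowel)
Vowels found: 3
Result: 3


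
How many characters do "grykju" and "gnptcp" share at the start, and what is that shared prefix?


String 1: 'grykju'
String 2: 'gnptcp'
Compare position by position:
pos 0: 'g' vs 'g' match
pos 1: 'r' vs 'n' differ -> stop
Longest common prefix: "g" (length 1)


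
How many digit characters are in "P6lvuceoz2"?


Input string: 'P6lvuceoz2'
Operation: count digit characters (0-9)
Scan: 'P', '6'(digit), 'l', 'v', 'u', 'c', 'e', 'o', 'z', '2'(digit)
Digits found: 2
Result: 2


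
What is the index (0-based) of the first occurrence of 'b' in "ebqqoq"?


Input string: 'ebqqoq'
Target: 'b'
Scanning left to right: s[0]='e', s[1]='b'
First match at index: 1


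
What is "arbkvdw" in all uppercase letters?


Input string: 'arbkvdw'
Operation: convert each letter to uppercase
Mapping: 'a'->'A', 'r'->'R', 'b'->'B', 'k'->'K', 'v'->'V', 'd'->'D', 'w'->'W'
Result: ARBKVDW


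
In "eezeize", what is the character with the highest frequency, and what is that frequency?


Input: 'eezeize'
Operation: tally each character
Counts: 'e':4, 'i':1, 'z':2
Maximum: 'e' appears 4 times


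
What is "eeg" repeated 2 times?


Input string: 'eeg'
Operation: repeat 2 times
Concatenation: 'eeg' + 'eeg'
Result: eegeeg


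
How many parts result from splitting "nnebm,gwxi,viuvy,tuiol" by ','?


Input string: 'nnebm,gwxi,viuvy,tuiol'
Delimiter: ','
Split result: 'nnebm', 'gwxi', 'viuvy', 'tuiol'
Number of parts: 4


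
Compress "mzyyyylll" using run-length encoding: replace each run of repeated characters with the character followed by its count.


Input: 'mzyyyylll'
Operation: identify consecutive runs
Runs: 'm' -> m1, 'z' -> z1, 'yyyy' -> y4, 'lll' -> l3
Encoded: m1z1y4l3


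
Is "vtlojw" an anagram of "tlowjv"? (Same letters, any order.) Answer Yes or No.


String 1: 'tlowjv' -> sorted: 'jlotvw'
String 2: 'vtlojw' -> sorted: 'jlotvw'
Compare sorted forms: 'jlotvw' == 'jlotvw'
Anagram: Yes


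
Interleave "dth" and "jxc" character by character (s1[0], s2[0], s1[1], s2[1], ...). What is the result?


String 1: 'dth'
String 2: 'jxc'
Operation: alternate characters
Pairs: 'd'+'j', 't'+'x', 'h'+'c'
Result: djtxhc


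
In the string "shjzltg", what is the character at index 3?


Input string: 'shjzltg'
Operation: get character at index 3
Index mapping: s[0]='s', s[1]='h', s[2]='j', s[3]='z'
Result: 'z'


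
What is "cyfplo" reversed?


Input string: 'cyfplo'
Operation: reverse character order
Original order: 'c' -> 'y' -> 'f' -> 'p' -> 'l' -> 'o'
Reversed order: 'o' -> 'l' -> 'p' -> 'f' -> 'y' -> 'c'
Result: olpfyc


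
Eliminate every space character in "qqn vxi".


Input string: 'qqn vxi'
Operation: remove all spaces
Words: 'qqn', 'vxi'
Join without spaces: qqnvxi


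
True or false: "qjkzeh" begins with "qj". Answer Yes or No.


Input string: 'qjkzeh'
Prefix to check: 'qj'
First 2 characters of input: 'qj'
Match: True
Result: Yes


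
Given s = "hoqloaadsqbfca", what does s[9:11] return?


Input string: 'hoqloaadsqbfca'
Operation: slice [9:11]
Extract characters: s[9]='q', s[10]='b'
Result: qb


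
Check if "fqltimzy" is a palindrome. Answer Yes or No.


Input string: 'fqltimzy'
Reversed: 'yzmitlqf'
Compare pairs: s[0]='f' vs s[7]='y' (mismatch), s[1]='q' vs s[6]='z' (mismatch), s[2]='l' vs s[5]='m' (mismatch), s[3]='t' vs s[4]='i' (mismatch)
Palindrome: No


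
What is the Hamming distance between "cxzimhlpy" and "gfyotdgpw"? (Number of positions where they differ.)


String 1: 'cxzimhlpy'
String 2: 'gfyotdgpw'
Compare each position: pos 0: 'c'!='g', pos 1: 'x'!='f', pos 2: 'z'!='y', pos 3: 'i'!='o', pos 4: 'm'!='t', pos 5: 'h'!='d', pos 6: 'l'!='g', pos 7: 'p'=='p', pos 8: 'y'!='w'
Differing positions: 8
Hamming distance: 8


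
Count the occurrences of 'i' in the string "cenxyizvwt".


Input string: 'cenxyizvwt'
Target character: 'i'
Scan each position: s[5]='i'
Matches found at indices: 5
Total: 1


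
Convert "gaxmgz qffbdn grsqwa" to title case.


Input string: 'gaxmgz qffbdn grsqwa'
Operation: capitalize first letter of each word
Word transformations: 'gaxmgz'->'Gaxmgz', 'qffbdn'->'Qffbdn', 'grsqwa'->'Grsqwa'
Result: Gaxmgz Qffbdn Grsqwa


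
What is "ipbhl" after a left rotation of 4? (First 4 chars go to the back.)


Input: 'ipbhl', shift = 4
Operation: split at index 4 and swap parts
Front part s[0:4] = 'ipbh'
Back part s[4:] = 'l'
Rotated = back + front = 'l' + 'ipbh'
Result: lipbh


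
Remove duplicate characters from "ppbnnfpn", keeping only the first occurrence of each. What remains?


Input: 'ppbnnfpn'
Operation: keep first occurrence of each character
Scan: s[0]='p' new -> keep; s[1]='p' seen -> skip; s[2]='b' new -> keep; s[3]='n' new -> keep; s[4]='n' seen -> skip; s[5]='f' new -> keep; s[6]='p' seen -> skip; s[7]='n' seen -> skip
Result: pbnf


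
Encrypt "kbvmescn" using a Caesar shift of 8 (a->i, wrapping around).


Input: 'kbvmescn', shift = 8
Operation: for each letter, (position + 8) mod 26
Mapping: 'k'(10+8=18)->'s', 'b'(1+8=9)->'j', 'v'(21+8=29, 29 mod 26=3)->'d', 'm'(12+8=20)->'u', 'e'(4+8=12)->'m', 's'(18+8=26, 26 mod 26=0)->'a', 'c'(2+8=10)->'k', 'n'(13+8=21)->'v'
Result: sjdumakv


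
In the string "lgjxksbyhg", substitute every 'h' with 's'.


Input string: 'lgjxksbyhg'
Operation: replace 'h' with 's'
Positions of 'h': 8
After replacement: lgjxksbysg


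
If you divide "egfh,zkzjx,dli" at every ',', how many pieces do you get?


Input string: 'egfh,zkzjx,dli'
Delimiter: ','
Split result: 'egfh', 'zkzjx', 'dli'
Number of parts: 3


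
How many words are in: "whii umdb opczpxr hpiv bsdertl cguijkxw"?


Input string: 'whii umdb opczpxr hpiv bsdertl cguijkxw'
Operation: split by spaces
Words found: 'whii', 'umdb', 'opczpxr', 'hpiv', 'bsdertl', 'cguijkxw'
Word count: 6


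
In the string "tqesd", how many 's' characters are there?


Input string: 'tqesd'
Target character: 's'
Scan each position: s[3]='s'
Matches found at indices: 3
Total: 1


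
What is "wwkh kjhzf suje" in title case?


Input string: 'wwkh kjhzf suje'
Operation: capitalize first letter of each word
Word transformations: 'wwkh'->'Wwkh', 'kjhzf'->'Kjhzf', 'suje'->'Suje'
Result: Wwkh Kjhzf Suje


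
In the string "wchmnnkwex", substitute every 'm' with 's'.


Input string: 'wchmnnkwex'
Operation: replace 'm' with 's'
Positions of 'm': 3
After replacement: wchsnnkwex


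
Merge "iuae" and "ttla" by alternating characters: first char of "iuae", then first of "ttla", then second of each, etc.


String 1: 'iuae'
String 2: 'ttla'
Operation: alternate characters
Pairs: 'i'+'t', 'u'+'t', 'a'+'l', 'e'+'a'
Result: itutalea


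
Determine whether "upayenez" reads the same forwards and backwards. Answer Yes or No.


Input string: 'upayenez'
Reversed: 'zeneyapu'
Compare pairs: s[0]='u' vs s[7]='z' (mismatch), s[1]='p' vs s[6]='e' (mismatch), s[2]='a' vs s[5]='n' (mismatch), s[3]='y' vs s[4]='e' (mismatch)
Palindrome: No


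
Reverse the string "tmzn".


Input string: 'tmzn'
Operation: reverse character order
Original order: 't' -> 'm' -> 'z' -> 'n'
Reversed order: 'n' -> 'z' -> 'm' -> 't'
Result: nzmt


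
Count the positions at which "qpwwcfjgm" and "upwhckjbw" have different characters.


String 1: 'qpwwcfjgm'
String 2: 'upwhckjbw'
Compare each position: pos 0: 'q'!='u', pos 1: 'p'=='p', pos 2: 'w'=='w', pos 3: 'w'!='h', pos 4: 'c'=='c', pos 5: 'f'!='k', pos 6: 'j'=='j', pos 7: 'g'!='b', pos 8: 'm'!='w'
Differing positions: 5
Hamming distance: 5


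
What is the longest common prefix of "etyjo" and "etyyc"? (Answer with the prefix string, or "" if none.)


String 1: 'etyjo'
String 2: 'etyyc'
Compare position by position:
pos 0: 'e' vs 'e' match
pos 1: 't' vs 't' match
pos 2: 'y' vs 'y' match
pos 3: 'j' vs 'y' differ -> stop
Longest common prefix: "ety" (length 3)


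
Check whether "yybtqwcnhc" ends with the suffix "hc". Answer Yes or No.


Input string: 'yybtqwcnhc'
Suffix to check: 'hc'
Last 2 characters of input: 'hc'
Match: True
Result: Yes


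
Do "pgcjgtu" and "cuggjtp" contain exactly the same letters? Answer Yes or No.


String 1: 'pgcjgtu' -> sorted: 'cggjptu'
String 2: 'cuggjtp' -> sorted: 'cggjptu'
Compare sorted forms: 'cggjptu' == 'cggjptu'
Anagram: Yes


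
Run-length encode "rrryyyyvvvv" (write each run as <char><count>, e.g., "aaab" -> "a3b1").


Input: 'rrryyyyvvvv'
Operation: identify consecutive runs
Runs: 'rrr' -> r3, 'yyyy' -> y4, 'vvvv' -> v4
Encoded: r3y4v4
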